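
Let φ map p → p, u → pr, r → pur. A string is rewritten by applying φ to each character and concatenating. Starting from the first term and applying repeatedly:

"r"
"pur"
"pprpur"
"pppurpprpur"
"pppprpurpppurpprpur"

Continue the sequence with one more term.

Applying the rule to each of the 19 symbols of pppprpurpppurpprpur gives the pieces p p p p pur p pr pur p p p pr pur p p pur p pr pur, which concatenate to the answer.

pppppurpprpurpppprpurpppurpprpur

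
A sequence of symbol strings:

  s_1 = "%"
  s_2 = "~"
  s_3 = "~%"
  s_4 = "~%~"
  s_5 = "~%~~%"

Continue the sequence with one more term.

Each term (from the third on) is the previous term followed by the one before it: term 3 = ~·% = ~%.
So term 6 is ~%~~%·~%~.

~%~~%~%~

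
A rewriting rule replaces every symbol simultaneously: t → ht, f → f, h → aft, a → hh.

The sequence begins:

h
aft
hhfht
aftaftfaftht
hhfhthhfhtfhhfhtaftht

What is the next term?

Rewriting the 21 symbols of hhfhthhfhtfhhfhtaftht one by one yields aft aft f aft ht aft aft f aft ht f aft aft f aft ht hh f ht aft ht; concatenated:

aftaftfafthtaftaftfafthtfaftaftfafththhfhtaftht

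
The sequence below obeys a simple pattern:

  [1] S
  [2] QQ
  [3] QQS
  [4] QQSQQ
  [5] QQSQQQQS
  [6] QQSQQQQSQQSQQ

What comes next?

From term 3 onward, concatenate the last term with the second-to-last: QQ·S = QQS, QQS·QQ = QQSQQ, …
So term 7 is QQSQQQQSQQSQQ·QQSQQQQS.

QQSQQQQSQQSQQQQSQQQQS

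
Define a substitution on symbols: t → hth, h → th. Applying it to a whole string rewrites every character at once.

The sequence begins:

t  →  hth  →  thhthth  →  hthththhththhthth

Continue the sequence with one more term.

Replace each of the 17 characters of hthththhththhthth in place — th hth th hth th hth th th hth th hth th th hth th hth th — and concatenate.

thhththhththhthththhththhthththhththhthth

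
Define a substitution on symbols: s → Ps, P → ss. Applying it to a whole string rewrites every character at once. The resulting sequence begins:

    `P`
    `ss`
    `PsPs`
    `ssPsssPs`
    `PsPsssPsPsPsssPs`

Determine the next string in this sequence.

ssPsssPsPsPsssPsssPsssPsPsPsssPs

φ(PsPsssPsPsPsssPs) expands symbol-by-symbol to ss Ps ss Ps Ps Ps ss Ps ss Ps ss Ps Ps Ps ss Ps; joining the 16 pieces gives the next term.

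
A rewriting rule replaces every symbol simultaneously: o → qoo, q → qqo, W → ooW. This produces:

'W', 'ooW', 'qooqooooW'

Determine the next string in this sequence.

qqoqooqooqqoqooqooqooqooooW

Rewriting each symbol of qooqooooW: q→qqo, o→qoo, o→qoo, q→qqo, o→qoo, o→qoo, o→qoo, o→qoo, W→ooW, which concatenates to qqo qoo qoo qqo qoo qoo qoo qoo ooW.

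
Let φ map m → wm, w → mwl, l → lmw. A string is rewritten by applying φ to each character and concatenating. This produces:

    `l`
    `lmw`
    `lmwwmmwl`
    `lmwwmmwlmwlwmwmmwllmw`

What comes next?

lmwwmmwlmwlwmwmmwllmwwmmwllmwmwlwmmwlwmwmmwllmwlmwwmmwl

φ(lmwwmmwlmwlwmwmmwllmw) expands symbol-by-symbol to lmw wm mwl mwl wm wm mwl lmw wm mwl lmw mwl wm mwl wm wm mwl lmw lmw wm mwl; joining the 21 pieces gives the next term.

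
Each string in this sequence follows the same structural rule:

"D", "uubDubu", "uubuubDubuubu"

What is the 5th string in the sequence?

uubuubuubuubDubuubuubuubu

Every step adds uub to the front and ubu to the end of the previous string.
From uubuubDubuubu, 2 further steps: uubuubDubuubu → uubuubuubDubuubuubu → (answer).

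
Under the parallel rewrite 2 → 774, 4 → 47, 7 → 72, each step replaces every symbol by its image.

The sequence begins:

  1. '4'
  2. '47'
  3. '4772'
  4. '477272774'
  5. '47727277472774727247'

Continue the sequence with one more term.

φ(47727277472774727247) expands symbol-by-symbol to 47 72 72 774 72 774 72 72 47 72 774 72 72 47 72 774 72 774 47 72; joining the 20 pieces gives the next term.

477272774727747272477277472724772774727744772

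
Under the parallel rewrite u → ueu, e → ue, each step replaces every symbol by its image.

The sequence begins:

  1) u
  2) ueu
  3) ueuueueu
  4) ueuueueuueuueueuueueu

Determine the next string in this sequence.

ueuueueuueuueueuueueuueuueueuueuueueuueueuueuueueuueueu

Applying the rule to each of the 21 symbols of ueuueueuueuueueuueueu gives the pieces ueu ue ueu ueu ue ueu ue ueu ueu ue ueu ueu ue ueu ue ueu ueu ue ueu ue ueu, which concatenate to the answer.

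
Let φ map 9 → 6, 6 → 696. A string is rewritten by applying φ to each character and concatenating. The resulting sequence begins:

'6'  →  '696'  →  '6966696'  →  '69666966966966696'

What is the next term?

φ(69666966966966696) expands symbol-by-symbol to 696 6 696 696 696 6 696 696 6 696 696 6 696 696 696 6 696; joining the 17 pieces gives the next term.

69666966966966696696669669666966966966696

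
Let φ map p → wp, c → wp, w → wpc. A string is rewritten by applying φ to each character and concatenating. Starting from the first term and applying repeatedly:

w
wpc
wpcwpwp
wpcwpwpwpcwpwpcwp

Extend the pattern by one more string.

wpcwpwpwpcwpwpcwpwpcwpwpwpcwpwpcwpwpwpcwp

Replace each of the 17 characters of wpcwpwpwpcwpwpcwp in place — wpc wp wp wpc wp wpc wp wpc wp wp wpc wp wpc wp wp wpc wp — and concatenate.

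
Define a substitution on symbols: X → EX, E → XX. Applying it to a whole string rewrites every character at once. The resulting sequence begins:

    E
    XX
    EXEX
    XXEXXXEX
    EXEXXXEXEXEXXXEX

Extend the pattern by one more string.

Applying the rule to each of the 16 symbols of EXEXXXEXEXEXXXEX gives the pieces XX EX XX EX EX EX XX EX XX EX XX EX EX EX XX EX, which concatenate to the answer.

XXEXXXEXEXEXXXEXXXEXXXEXEXEXXXEX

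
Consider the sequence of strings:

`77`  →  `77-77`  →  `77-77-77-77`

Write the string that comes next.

77-77-77-77-77-77-77-77

Each string is two copies of the previous one joined by '-'.
One more doubling of 77-77-77-77 gives the answer.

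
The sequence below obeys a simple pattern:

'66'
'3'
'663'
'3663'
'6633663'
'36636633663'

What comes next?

This is a Fibonacci-style word recurrence s(k) = s(k−2)·s(k−1): e.g. 66·3 = 663.
Continuing: 6633663 · 36636633663 gives term 7.

663366336636633663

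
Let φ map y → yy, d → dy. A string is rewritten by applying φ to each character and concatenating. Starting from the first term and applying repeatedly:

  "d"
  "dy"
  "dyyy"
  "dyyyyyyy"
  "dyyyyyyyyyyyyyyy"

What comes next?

Rewriting the 16 symbols of dyyyyyyyyyyyyyyy one by one yields dy yy yy yy yy yy yy yy yy yy yy yy yy yy yy yy; concatenated:

dyyyyyyyyyyyyyyyyyyyyyyyyyyyyyyy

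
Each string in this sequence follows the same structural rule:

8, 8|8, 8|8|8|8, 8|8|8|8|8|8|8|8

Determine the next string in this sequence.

Every step duplicates the string with '|' between the halves.
Doubling 8|8|8|8|8|8|8|8 with '|' between the halves:

8|8|8|8|8|8|8|8|8|8|8|8|8|8|8|8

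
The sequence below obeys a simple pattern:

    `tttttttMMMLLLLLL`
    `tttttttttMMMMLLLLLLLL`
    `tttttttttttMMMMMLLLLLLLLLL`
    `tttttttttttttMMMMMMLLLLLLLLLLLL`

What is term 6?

Term n consists of 2n+1 t's, followed by n M's, followed by 2n L's, where the shown terms are n = 3, 4, 5, 6.
For term 6, n = 8, so the run lengths are 17, 8, 16.

tttttttttttttttttMMMMMMMMLLLLLLLLLLLLLLLL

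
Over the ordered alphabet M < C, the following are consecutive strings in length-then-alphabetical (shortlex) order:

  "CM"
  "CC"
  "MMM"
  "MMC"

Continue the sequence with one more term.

MCM

Treat MMC as a base-2 numeral over the given alphabet and add one, carrying through any trailing C's.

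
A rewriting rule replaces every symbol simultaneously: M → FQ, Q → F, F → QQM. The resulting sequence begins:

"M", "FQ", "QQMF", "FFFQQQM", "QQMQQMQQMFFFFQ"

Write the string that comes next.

φ(QQMQQMQQMFFFFQ) expands symbol-by-symbol to F F FQ F F FQ F F FQ QQM QQM QQM QQM F; joining the 14 pieces gives the next term.

FFFQFFFQFFFQQQMQQMQQMQQMF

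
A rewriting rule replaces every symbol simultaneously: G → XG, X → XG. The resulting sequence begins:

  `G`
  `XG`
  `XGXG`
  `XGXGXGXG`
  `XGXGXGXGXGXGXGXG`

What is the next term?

Replace each of the 16 characters of XGXGXGXGXGXGXGXG in place — XG XG XG XG XG XG XG XG XG XG XG XG XG XG XG XG — and concatenate.

XGXGXGXGXGXGXGXGXGXGXGXGXGXGXGXG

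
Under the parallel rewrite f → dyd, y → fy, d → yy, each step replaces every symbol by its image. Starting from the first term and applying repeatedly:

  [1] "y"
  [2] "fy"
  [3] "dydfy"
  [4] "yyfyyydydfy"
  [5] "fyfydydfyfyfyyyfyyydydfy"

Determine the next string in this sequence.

dydfydydfyyyfyyydydfydydfydydfyfyfydydfyfyfyyyfyyydydfy

Replace each of the 24 characters of fyfydydfyfyfyyyfyyydydfy in place — dyd fy dyd fy yy fy yy dyd fy dyd fy dyd fy fy fy dyd fy fy fy yy fy yy dyd fy — and concatenate.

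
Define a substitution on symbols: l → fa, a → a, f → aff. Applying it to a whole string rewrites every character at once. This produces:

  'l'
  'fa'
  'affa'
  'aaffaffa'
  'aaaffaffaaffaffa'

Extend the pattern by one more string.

aaaaffaffaaffaffaaaffaffaaffaffa

Applying the rule to each of the 16 symbols of aaaffaffaaffaffa gives the pieces a a a aff aff a aff aff a a aff aff a aff aff a, which concatenate to the answer.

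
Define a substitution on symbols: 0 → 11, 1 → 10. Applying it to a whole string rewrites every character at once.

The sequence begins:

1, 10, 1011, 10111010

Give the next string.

1011101010111011

Apply φ to 10111010 symbol by symbol: 1→10, 0→11, 1→10, 1→10, 1→10, 0→11, 1→10, 0→11; joined: 10 11 10 10 10 11 10 11.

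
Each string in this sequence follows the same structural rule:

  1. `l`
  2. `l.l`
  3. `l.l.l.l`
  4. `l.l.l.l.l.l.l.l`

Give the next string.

l.l.l.l.l.l.l.l.l.l.l.l.l.l.l.l

Every step duplicates the string with '.' between the halves.
So the next term is two copies of l.l.l.l.l.l.l.l with '.' between the halves.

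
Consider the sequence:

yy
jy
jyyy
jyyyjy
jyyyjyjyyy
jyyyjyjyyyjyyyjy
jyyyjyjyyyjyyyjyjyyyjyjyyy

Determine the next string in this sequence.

jyyyjyjyyyjyyyjyjyyyjyjyyyjyyyjyjyyyjyyyjy

Each term (from the third on) is the previous term followed by the one before it: term 3 = jy·yy = jyyy.
So term 8 is jyyyjyjyyyjyyyjyjyyyjyjyyy·jyyyjyjyyyjyyyjy.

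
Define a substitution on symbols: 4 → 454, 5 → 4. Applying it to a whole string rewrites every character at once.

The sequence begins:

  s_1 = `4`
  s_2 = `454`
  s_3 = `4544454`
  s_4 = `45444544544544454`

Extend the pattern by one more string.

45444544544544454454445445444544544544454

φ(45444544544544454) expands symbol-by-symbol to 454 4 454 454 454 4 454 454 4 454 454 4 454 454 454 4 454; joining the 17 pieces gives the next term.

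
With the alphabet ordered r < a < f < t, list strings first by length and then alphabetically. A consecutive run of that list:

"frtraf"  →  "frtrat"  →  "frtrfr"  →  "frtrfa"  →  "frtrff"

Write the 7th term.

Stepping forward 2 times from frtrff: frtrff → frtrft, then the target.

frtrtr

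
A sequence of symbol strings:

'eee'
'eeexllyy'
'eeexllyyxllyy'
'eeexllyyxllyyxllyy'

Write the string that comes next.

eeexllyyxllyyxllyyxllyy

The strings grow by a fixed suffix xllyy each time.
One more step from eeexllyyxllyyxllyy gives the answer.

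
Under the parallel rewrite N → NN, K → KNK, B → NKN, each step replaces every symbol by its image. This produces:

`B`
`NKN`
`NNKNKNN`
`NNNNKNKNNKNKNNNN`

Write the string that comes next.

NNNNNNNNKNKNNKNKNNNNKNKNNKNKNNNNNNNN

φ(NNNNKNKNNKNKNNNN) expands symbol-by-symbol to NN NN NN NN KNK NN KNK NN NN KNK NN KNK NN NN NN NN; joining the 16 pieces gives the next term.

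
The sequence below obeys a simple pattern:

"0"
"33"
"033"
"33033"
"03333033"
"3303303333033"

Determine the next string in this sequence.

This is a Fibonacci-style word recurrence s(k) = s(k−2)·s(k−1): e.g. 0·33 = 033.
So term 7 is 03333033·3303303333033.

033330333303303333033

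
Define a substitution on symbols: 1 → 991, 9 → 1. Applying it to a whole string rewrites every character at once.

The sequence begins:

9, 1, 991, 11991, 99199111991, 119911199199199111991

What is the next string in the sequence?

Rewriting the 21 symbols of 119911199199199111991 one by one yields 991 991 1 1 991 991 991 1 1 991 1 1 991 1 1 991 991 991 1 1 991; concatenated:

9919911199199199111991119911199199199111991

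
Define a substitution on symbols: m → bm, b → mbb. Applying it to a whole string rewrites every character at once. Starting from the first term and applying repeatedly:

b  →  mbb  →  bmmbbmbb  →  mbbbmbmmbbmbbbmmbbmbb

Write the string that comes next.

bmmbbmbbmbbbmmbbbmbmmbbmbbbmmbbmbbmbbbmbmmbbmbbbmmbbmbb

Applying the rule to each of the 21 symbols of mbbbmbmmbbmbbbmmbbmbb gives the pieces bm mbb mbb mbb bm mbb bm bm mbb mbb bm mbb mbb mbb bm bm mbb mbb bm mbb mbb, which concatenate to the answer.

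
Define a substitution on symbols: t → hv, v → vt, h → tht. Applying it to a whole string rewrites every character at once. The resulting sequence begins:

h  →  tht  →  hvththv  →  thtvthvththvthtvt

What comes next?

Rewriting the 17 symbols of thtvthvththvthtvt one by one yields hv tht hv vt hv tht vt hv tht hv tht vt hv tht hv vt hv; concatenated:

hvththvvthvthtvthvththvthtvthvththvvthv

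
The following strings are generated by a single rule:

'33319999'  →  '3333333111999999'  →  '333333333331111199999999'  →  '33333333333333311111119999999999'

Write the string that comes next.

Each string has the form 3^{4n-1} 1^{2n-1} 9^{2n+2} (n = 1, 2, …).
Setting n = 5 gives 19, 9, 12 characters in each block.

3333333333333333333111111111999999999999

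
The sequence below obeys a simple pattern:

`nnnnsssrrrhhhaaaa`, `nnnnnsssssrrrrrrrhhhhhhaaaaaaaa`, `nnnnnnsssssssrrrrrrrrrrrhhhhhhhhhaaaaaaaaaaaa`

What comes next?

nnnnnnnsssssssssrrrrrrrrrrrrrrrhhhhhhhhhhhhaaaaaaaaaaaaaaaa

Term n consists of n+3 n's, followed by 2n+1 s's, followed by 4n-1 r's, followed by 3n h's, followed by 4n a's (n = 1, 2, …).
For the next term, n = 4, so the run lengths are 7, 9, 15, 12, 16.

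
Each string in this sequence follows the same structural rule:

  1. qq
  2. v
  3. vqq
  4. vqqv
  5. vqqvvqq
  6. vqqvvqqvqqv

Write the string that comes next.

vqqvvqqvqqvvqqvvqq

From term 3 onward, concatenate the last term with the second-to-last: v·qq = vqq, vqq·v = vqqv, …
The next term joins vqqvvqqvqqv and vqqvvqq.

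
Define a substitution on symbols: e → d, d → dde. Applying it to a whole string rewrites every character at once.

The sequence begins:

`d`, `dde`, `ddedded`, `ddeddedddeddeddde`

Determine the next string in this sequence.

ddeddedddeddedddeddeddedddeddedddeddedded

Applying the rule to each of the 17 symbols of ddeddedddeddeddde gives the pieces dde dde d dde dde d dde dde dde d dde dde d dde dde dde d, which concatenate to the answer.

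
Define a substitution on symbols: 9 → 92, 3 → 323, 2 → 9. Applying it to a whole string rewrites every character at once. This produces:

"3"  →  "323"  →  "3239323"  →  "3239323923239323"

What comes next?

32393239232393239293239323923239323

Applying the rule to each of the 16 symbols of 3239323923239323 gives the pieces 323 9 323 92 323 9 323 92 9 323 9 323 92 323 9 323, which concatenate to the answer.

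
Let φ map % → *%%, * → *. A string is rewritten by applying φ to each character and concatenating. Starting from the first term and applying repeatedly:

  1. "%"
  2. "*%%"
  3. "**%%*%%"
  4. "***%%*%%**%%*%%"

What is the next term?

φ(***%%*%%**%%*%%) expands symbol-by-symbol to * * * *%% *%% * *%% *%% * * *%% *%% * *%% *%%; joining the 15 pieces gives the next term.

****%%*%%**%%*%%***%%*%%**%%*%%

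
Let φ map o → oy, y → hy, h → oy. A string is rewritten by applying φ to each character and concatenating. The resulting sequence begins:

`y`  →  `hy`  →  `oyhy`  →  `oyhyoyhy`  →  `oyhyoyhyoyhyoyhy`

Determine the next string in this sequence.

Applying the rule to each of the 16 symbols of oyhyoyhyoyhyoyhy gives the pieces oy hy oy hy oy hy oy hy oy hy oy hy oy hy oy hy, which concatenate to the answer.

oyhyoyhyoyhyoyhyoyhyoyhyoyhyoyhy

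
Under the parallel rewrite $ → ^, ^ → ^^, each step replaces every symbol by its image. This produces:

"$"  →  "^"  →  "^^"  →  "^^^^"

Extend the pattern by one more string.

^^^^^^^^

Apply φ to ^^^^ symbol by symbol: ^→^^, ^→^^, ^→^^, ^→^^; joined: ^^ ^^ ^^ ^^.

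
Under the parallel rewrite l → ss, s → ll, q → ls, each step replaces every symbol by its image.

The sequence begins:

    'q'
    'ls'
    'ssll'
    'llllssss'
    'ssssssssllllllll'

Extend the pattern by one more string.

Applying the rule to each of the 16 symbols of ssssssssllllllll gives the pieces ll ll ll ll ll ll ll ll ss ss ss ss ss ss ss ss, which concatenate to the answer.

llllllllllllllllssssssssssssssss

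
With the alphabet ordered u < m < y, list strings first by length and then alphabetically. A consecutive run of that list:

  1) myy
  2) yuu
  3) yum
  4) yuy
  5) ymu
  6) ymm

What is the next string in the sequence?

ymy

The successor of ymm increments the rightmost position that isn't already y and resets every position after it to u.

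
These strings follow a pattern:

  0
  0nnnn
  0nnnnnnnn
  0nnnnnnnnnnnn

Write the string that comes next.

The strings grow by a fixed suffix nnnn each time.
So the next term is 0nnnnnnnnnnnn·nnnn.

0nnnnnnnnnnnnnnnn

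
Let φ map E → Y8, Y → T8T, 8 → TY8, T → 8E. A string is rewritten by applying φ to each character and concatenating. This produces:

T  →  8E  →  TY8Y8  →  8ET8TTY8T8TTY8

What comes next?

TY8Y88ETY88E8ET8TTY88ETY88E8ET8TTY8

Replace each of the 14 characters of 8ET8TTY8T8TTY8 in place — TY8 Y8 8E TY8 8E 8E T8T TY8 8E TY8 8E 8E T8T TY8 — and concatenate.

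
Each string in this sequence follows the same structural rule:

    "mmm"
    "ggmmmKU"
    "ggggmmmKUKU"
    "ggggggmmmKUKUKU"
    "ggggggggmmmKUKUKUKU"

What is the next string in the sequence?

ggggggggggmmmKUKUKUKUKU

s(k+1) = gg·s(k)·KU, so each term gains gg as a prefix and KU as a suffix.
One more step from ggggggggmmmKUKUKUKU gives the answer.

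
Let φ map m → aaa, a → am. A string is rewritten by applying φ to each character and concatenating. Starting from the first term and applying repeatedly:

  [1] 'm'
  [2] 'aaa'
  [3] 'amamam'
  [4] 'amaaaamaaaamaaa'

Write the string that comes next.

Rewriting the 15 symbols of amaaaamaaaamaaa one by one yields am aaa am am am am aaa am am am am aaa am am am; concatenated:

amaaaamamamamaaaamamamamaaaamamam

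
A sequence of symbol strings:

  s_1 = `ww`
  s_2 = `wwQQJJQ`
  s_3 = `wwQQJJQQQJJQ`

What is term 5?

Every step adds QQJJQ to the end: s(k+1) = s(k)·QQJJQ.
From wwQQJJQQQJJQ, 2 further steps: wwQQJJQQQJJQ → wwQQJJQQQJJQQQJJQ → (answer).

wwQQJJQQQJJQQQJJQQQJJQ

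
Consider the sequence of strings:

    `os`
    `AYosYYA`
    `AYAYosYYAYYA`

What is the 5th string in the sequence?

AYAYAYAYosYYAYYAYYAYYA

Each term wraps the previous one in AY on the left and YYA on the right.
From AYAYosYYAYYA, 2 further steps: AYAYosYYAYYA → AYAYAYosYYAYYAYYA → (answer).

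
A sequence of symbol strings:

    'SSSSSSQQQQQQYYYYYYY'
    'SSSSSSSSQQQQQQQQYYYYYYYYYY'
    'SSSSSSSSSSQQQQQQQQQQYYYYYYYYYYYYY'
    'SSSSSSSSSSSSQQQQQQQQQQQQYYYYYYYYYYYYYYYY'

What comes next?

SSSSSSSSSSSSSSQQQQQQQQQQQQQQYYYYYYYYYYYYYYYYYYY

The n-th term is 2n S's then 2n Q's then 3n-2 Y's, where the shown terms are n = 3, 4, 5, 6.
Setting n = 7 gives 14, 14, 19 characters in each block.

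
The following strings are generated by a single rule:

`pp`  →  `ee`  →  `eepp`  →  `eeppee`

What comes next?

eeppeeeepp

Each term (from the third on) is the previous term followed by the one before it: term 3 = ee·pp = eepp.
The next term joins eeppee and eepp.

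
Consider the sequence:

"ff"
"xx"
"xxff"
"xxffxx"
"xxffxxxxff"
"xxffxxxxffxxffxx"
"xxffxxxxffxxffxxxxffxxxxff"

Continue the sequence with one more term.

xxffxxxxffxxffxxxxffxxxxffxxffxxxxffxxffxx

This is a Fibonacci-style word recurrence s(k) = s(k−1)·s(k−2): e.g. xx·ff = xxff.
The next term joins xxffxxxxffxxffxxxxffxxxxff and xxffxxxxffxxffxx.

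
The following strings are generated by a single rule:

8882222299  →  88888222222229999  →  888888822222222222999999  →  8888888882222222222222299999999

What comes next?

Reading off run lengths: 8 runs 3, 5, 7, 9; 2 runs 5, 8, 11, 14; 9 runs 2, 4, 6, 8 — each is linear in n (n = 1, 2, …).
Setting n = 5 gives 11, 17, 10 characters in each block.

88888888888222222222222222229999999999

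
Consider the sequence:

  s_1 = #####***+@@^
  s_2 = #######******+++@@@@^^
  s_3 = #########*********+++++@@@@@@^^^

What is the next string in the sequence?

###########************+++++++@@@@@@@@^^^^

The n-th term is 2n+3 #'s then 3n *'s then 2n-1 +'s then 2n @'s then n ^'s (n = 1, 2, …).
For the next term, n = 4, so the run lengths are 11, 12, 7, 8, 4.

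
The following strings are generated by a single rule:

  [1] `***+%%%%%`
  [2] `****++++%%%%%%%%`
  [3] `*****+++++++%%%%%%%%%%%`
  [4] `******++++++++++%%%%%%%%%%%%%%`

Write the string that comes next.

Reading off run lengths: * runs 3, 4, 5, 6; + runs 1, 4, 7, 10; % runs 5, 8, 11, 14 — each is linear in n (n = 1, 2, …).
For the next term, n = 5, so the run lengths are 7, 13, 17.

*******+++++++++++++%%%%%%%%%%%%%%%%%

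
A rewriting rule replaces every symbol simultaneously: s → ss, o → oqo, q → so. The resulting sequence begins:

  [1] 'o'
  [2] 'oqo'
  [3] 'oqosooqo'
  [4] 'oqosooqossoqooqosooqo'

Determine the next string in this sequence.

oqosooqossoqooqosooqossssoqosooqooqosooqossoqooqosooqo

Replace each of the 21 characters of oqosooqossoqooqosooqo in place — oqo so oqo ss oqo oqo so oqo ss ss oqo so oqo oqo so oqo ss oqo oqo so oqo — and concatenate.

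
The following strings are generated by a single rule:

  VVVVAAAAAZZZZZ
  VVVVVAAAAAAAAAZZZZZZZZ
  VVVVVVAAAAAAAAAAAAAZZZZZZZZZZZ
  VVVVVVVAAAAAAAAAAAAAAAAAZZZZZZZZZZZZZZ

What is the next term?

Term n consists of n+3 V's, followed by 4n+1 A's, followed by 3n+2 Z's (n = 1, 2, …).
Setting n = 5 gives 8, 21, 17 characters in each block.

VVVVVVVVAAAAAAAAAAAAAAAAAAAAAZZZZZZZZZZZZZZZZZ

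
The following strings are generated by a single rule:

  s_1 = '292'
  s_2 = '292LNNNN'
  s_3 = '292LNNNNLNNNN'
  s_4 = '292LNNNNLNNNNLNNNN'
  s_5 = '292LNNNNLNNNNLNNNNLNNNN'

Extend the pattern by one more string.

292LNNNNLNNNNLNNNNLNNNNLNNNN

Every step adds LNNNN to the end: s(k+1) = s(k)·LNNNN.
So the next term is 292LNNNNLNNNNLNNNNLNNNN·LNNNN.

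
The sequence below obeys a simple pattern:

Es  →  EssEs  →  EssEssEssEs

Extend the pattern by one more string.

EssEssEssEssEssEssEssEs

Each string is two copies of the previous one joined by 's'.
So the next term is two copies of EssEssEssEs with 's' between the halves.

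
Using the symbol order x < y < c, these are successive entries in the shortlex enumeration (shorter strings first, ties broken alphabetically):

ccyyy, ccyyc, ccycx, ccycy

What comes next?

ccycc

Find the rightmost character of ccycy below c, bump it to the next letter, and reset everything to its right to x.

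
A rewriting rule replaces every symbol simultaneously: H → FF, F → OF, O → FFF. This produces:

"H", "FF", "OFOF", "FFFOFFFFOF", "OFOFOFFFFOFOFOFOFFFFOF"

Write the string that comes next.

FFFOFFFFOFFFFOFOFOFOFFFFOFFFFOFFFFOFFFFOFOFOFOFFFFOF

Applying the rule to each of the 22 symbols of OFOFOFFFFOFOFOFOFFFFOF gives the pieces FFF OF FFF OF FFF OF OF OF OF FFF OF FFF OF FFF OF FFF OF OF OF OF FFF OF, which concatenate to the answer.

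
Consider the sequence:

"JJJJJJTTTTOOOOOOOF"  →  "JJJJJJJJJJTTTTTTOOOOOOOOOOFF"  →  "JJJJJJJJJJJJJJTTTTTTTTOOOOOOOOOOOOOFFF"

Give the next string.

JJJJJJJJJJJJJJJJJJTTTTTTTTTTOOOOOOOOOOOOOOOOFFFF

Reading off run lengths: J runs 6, 10, 14; T runs 4, 6, 8; O runs 7, 10, 13; F runs 1, 2, 3 — each is linear in n, where the shown terms are n = 2, 3, 4.
Setting n = 5 gives 18, 10, 16, 4 characters in each block.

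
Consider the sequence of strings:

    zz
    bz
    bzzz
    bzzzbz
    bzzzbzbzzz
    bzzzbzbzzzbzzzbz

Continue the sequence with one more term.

bzzzbzbzzzbzzzbzbzzzbzbzzz

From term 3 onward, concatenate the last term with the second-to-last: bz·zz = bzzz, bzzz·bz = bzzzbz, …
Continuing: bzzzbzbzzzbzzzbz · bzzzbzbzzz gives term 7.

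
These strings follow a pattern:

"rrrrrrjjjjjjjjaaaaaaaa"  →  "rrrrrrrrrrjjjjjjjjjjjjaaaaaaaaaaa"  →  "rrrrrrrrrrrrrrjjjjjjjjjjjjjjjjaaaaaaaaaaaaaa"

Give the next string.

rrrrrrrrrrrrrrrrrrjjjjjjjjjjjjjjjjjjjjaaaaaaaaaaaaaaaaa

Term n consists of 4n-2 r's, followed by 4n j's, followed by 3n+2 a's, where the shown terms are n = 2, 3, 4.
Setting n = 5 gives 18, 20, 17 characters in each block.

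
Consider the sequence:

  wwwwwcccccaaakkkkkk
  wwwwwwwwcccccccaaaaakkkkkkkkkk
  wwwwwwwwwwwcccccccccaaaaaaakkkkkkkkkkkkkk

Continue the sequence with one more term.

The n-th term is 3n+2 w's then 2n+3 c's then 2n+1 a's then 4n+2 k's (n = 1, 2, …).
At n = 4 the blocks have lengths 14, 11, 9, 18.

wwwwwwwwwwwwwwcccccccccccaaaaaaaaakkkkkkkkkkkkkkkkkk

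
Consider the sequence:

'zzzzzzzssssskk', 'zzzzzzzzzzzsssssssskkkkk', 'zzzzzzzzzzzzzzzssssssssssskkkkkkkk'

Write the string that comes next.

Reading off run lengths: z runs 7, 11, 15; s runs 5, 8, 11; k runs 2, 5, 8 — each is linear in n (n = 1, 2, …).
At n = 4 the blocks have lengths 19, 14, 11.

zzzzzzzzzzzzzzzzzzzsssssssssssssskkkkkkkkkkk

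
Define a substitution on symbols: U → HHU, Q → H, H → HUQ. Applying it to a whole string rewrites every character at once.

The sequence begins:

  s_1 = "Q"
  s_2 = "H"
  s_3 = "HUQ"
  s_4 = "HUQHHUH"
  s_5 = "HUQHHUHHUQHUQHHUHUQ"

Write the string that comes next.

Applying the rule to each of the 19 symbols of HUQHHUHHUQHUQHHUHUQ gives the pieces HUQ HHU H HUQ HUQ HHU HUQ HUQ HHU H HUQ HHU H HUQ HUQ HHU HUQ HHU H, which concatenate to the answer.

HUQHHUHHUQHUQHHUHUQHUQHHUHHUQHHUHHUQHUQHHUHUQHHUH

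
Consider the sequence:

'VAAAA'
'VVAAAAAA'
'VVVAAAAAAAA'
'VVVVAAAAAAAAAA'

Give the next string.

Reading off run lengths: V runs 1, 2, 3, 4; A runs 4, 6, 8, 10 — each is linear in n, where the shown terms are n = 2, 3, 4, 5.
For the next term, n = 6, so the run lengths are 5, 12.

VVVVVAAAAAAAAAAAA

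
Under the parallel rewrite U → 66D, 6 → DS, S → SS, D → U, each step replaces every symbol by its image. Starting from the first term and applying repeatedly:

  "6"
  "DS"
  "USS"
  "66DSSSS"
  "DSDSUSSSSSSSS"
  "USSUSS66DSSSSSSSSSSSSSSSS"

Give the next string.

φ(USSUSS66DSSSSSSSSSSSSSSSS) expands symbol-by-symbol to 66D SS SS 66D SS SS DS DS U SS SS SS SS SS SS SS SS SS SS SS SS SS SS SS SS; joining the 25 pieces gives the next term.

66DSSSS66DSSSSDSDSUSSSSSSSSSSSSSSSSSSSSSSSSSSSSSSSS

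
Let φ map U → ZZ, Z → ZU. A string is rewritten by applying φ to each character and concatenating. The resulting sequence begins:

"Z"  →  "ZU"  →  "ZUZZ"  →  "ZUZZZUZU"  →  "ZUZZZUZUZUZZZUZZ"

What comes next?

Rewriting the 16 symbols of ZUZZZUZUZUZZZUZZ one by one yields ZU ZZ ZU ZU ZU ZZ ZU ZZ ZU ZZ ZU ZU ZU ZZ ZU ZU; concatenated:

ZUZZZUZUZUZZZUZZZUZZZUZUZUZZZUZU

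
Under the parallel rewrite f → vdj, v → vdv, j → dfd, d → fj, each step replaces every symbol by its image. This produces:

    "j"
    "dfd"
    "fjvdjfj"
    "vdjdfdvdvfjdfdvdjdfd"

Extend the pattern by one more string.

Replace each of the 20 characters of vdjdfdvdvfjdfdvdjdfd in place — vdv fj dfd fj vdj fj vdv fj vdv vdj dfd fj vdj fj vdv fj dfd fj vdj fj — and concatenate.

vdvfjdfdfjvdjfjvdvfjvdvvdjdfdfjvdjfjvdvfjdfdfjvdjfj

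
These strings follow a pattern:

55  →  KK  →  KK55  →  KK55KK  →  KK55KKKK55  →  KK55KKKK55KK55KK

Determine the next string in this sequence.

Each term (from the third on) is the previous term followed by the one before it: term 3 = KK·55 = KK55.
The next term joins KK55KKKK55KK55KK and KK55KKKK55.

KK55KKKK55KK55KKKK55KKKK55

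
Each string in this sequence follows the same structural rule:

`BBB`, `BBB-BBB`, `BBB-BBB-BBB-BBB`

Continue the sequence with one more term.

Each string is two copies of the previous one joined by '-'.
Doubling BBB-BBB-BBB-BBB with '-' between the halves:

BBB-BBB-BBB-BBB-BBB-BBB-BBB-BBB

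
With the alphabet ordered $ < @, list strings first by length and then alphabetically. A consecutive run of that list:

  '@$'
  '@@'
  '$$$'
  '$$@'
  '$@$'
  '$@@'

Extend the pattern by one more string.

Find the rightmost character of $@@ below @, bump it to the next letter, and reset everything to its right to $.

@$$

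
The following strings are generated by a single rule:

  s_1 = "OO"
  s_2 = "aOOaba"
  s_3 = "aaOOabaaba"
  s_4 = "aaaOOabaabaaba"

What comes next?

s(k+1) = a·s(k)·aba, so each term gains a as a prefix and aba as a suffix.
Applying this once more to aaaOOabaabaaba:

aaaaOOabaabaabaaba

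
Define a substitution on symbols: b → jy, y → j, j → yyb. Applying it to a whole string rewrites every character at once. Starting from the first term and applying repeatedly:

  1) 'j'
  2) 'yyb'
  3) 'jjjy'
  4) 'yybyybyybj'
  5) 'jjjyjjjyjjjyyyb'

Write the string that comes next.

Applying the rule to each of the 15 symbols of jjjyjjjyjjjyyyb gives the pieces yyb yyb yyb j yyb yyb yyb j yyb yyb yyb j j j jy, which concatenate to the answer.

yybyybyybjyybyybyybjyybyybyybjjjjy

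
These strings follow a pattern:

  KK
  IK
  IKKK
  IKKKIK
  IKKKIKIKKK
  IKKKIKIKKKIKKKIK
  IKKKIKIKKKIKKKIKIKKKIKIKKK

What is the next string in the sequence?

Each term (from the third on) is the previous term followed by the one before it: term 3 = IK·KK = IKKK.
Continuing: IKKKIKIKKKIKKKIKIKKKIKIKKK · IKKKIKIKKKIKKKIK gives term 8.

IKKKIKIKKKIKKKIKIKKKIKIKKKIKKKIKIKKKIKKKIK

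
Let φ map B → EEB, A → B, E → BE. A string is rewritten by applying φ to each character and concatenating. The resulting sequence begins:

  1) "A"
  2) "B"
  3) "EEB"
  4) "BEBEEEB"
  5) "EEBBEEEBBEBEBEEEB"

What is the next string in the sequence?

φ(EEBBEEEBBEBEBEEEB) expands symbol-by-symbol to BE BE EEB EEB BE BE BE EEB EEB BE EEB BE EEB BE BE BE EEB; joining the 17 pieces gives the next term.

BEBEEEBEEBBEBEBEEEBEEBBEEEBBEEEBBEBEBEEEB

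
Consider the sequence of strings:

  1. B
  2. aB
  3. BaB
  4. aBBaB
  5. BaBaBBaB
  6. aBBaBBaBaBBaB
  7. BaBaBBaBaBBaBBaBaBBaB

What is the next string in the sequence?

aBBaBBaBaBBaBBaBaBBaBaBBaBBaBaBBaB

Each term (from the third on) is the two preceding terms concatenated in order: term 3 = B·aB = BaB.
Continuing: aBBaBBaBaBBaB · BaBaBBaBaBBaBBaBaBBaB gives term 8.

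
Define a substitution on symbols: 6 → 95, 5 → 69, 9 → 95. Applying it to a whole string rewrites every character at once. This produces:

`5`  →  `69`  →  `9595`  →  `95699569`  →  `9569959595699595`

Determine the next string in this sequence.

95699595956995699569959595699569

Replace each of the 16 characters of 9569959595699595 in place — 95 69 95 95 95 69 95 69 95 69 95 95 95 69 95 69 — and concatenate.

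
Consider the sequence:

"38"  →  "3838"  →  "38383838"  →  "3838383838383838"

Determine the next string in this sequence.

38383838383838383838383838383838

Each string is two copies of the previous one concatenated.
So the next term is two copies of 3838383838383838.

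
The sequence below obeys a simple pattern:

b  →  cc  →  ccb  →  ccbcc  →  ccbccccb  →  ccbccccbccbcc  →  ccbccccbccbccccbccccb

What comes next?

Each term (from the third on) is the previous term followed by the one before it: term 3 = cc·b = ccb.
The next term joins ccbccccbccbccccbccccb and ccbccccbccbcc.

ccbccccbccbccccbccccbccbccccbccbcc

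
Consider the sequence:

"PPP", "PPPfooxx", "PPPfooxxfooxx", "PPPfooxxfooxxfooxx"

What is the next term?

PPPfooxxfooxxfooxxfooxx

Each term is the previous one with fooxx appended.
One more step from PPPfooxxfooxxfooxx gives the answer.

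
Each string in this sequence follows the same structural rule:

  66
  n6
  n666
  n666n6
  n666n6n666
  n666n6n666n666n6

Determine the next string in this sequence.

n666n6n666n666n6n666n6n666

From term 3 onward, concatenate the last term with the second-to-last: n6·66 = n666, n666·n6 = n666n6, …
Continuing: n666n6n666n666n6 · n666n6n666 gives term 7.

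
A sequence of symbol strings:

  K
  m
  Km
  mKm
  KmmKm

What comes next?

Each term (from the third on) is the two preceding terms concatenated in order: term 3 = K·m = Km.
Continuing: mKm · KmmKm gives term 6.

mKmKmmKm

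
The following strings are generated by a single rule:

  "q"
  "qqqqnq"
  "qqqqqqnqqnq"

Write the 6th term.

qqqqqqqqqqqqnqqnqqnqqnqqnq

Each term wraps the previous one in qq on the left and qnq on the right.
From qqqqqqnqqnq, 3 further steps: qqqqqqnqqnq → qqqqqqqqnqqnqqnq → qqqqqqqqqqnqqnqqnqqnq → (answer).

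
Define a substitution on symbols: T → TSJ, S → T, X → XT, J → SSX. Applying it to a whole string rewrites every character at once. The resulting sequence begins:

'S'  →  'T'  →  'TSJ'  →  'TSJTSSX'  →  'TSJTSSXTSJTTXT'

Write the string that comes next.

TSJTSSXTSJTTXTTSJTSSXTSJTSJXTTSJ

Applying the rule to each of the 14 symbols of TSJTSSXTSJTTXT gives the pieces TSJ T SSX TSJ T T XT TSJ T SSX TSJ TSJ XT TSJ, which concatenate to the answer.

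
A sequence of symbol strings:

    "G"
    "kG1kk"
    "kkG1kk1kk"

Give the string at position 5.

Each term wraps the previous one in k on the left and 1kk on the right.
From kkG1kk1kk, 2 further steps: kkG1kk1kk → kkkG1kk1kk1kk → (answer).

kkkkG1kk1kk1kk1kk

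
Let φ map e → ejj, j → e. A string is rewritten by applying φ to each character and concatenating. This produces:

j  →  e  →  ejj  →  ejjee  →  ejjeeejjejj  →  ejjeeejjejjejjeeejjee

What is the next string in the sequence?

Rewriting the 21 symbols of ejjeeejjejjejjeeejjee one by one yields ejj e e ejj ejj ejj e e ejj e e ejj e e ejj ejj ejj e e ejj ejj; concatenated:

ejjeeejjejjejjeeejjeeejjeeejjejjejjeeejjejj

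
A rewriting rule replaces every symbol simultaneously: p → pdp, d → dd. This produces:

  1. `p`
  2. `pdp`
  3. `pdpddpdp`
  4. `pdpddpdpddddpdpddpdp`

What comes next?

Applying the rule to each of the 20 symbols of pdpddpdpddddpdpddpdp gives the pieces pdp dd pdp dd dd pdp dd pdp dd dd dd dd pdp dd pdp dd dd pdp dd pdp, which concatenate to the answer.

pdpddpdpddddpdpddpdpddddddddpdpddpdpddddpdpddpdp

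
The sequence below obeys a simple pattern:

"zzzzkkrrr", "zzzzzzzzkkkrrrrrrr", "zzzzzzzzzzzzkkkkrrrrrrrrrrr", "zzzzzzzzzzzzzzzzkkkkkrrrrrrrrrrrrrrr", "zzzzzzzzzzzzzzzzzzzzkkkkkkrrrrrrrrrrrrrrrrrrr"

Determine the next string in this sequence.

zzzzzzzzzzzzzzzzzzzzzzzzkkkkkkkrrrrrrrrrrrrrrrrrrrrrrr

Reading off run lengths: z runs 4, 8, 12, 16, 20; k runs 2, 3, 4, 5, 6; r runs 3, 7, 11, 15, 19 — each is linear in n (n = 1, 2, …).
For the next term, n = 6, so the run lengths are 24, 7, 23.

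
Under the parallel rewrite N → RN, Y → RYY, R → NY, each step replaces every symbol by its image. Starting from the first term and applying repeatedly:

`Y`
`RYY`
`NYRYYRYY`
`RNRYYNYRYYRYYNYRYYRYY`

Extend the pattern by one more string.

Replace each of the 21 characters of RNRYYNYRYYRYYNYRYYRYY in place — NY RN NY RYY RYY RN RYY NY RYY RYY NY RYY RYY RN RYY NY RYY RYY NY RYY RYY — and concatenate.

NYRNNYRYYRYYRNRYYNYRYYRYYNYRYYRYYRNRYYNYRYYRYYNYRYYRYY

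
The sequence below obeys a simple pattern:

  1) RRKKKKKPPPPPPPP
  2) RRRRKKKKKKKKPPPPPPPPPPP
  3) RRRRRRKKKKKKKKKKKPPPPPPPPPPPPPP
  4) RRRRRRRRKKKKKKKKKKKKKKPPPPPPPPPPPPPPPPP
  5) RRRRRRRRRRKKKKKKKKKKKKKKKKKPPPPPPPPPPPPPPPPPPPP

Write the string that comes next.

RRRRRRRRRRRRKKKKKKKKKKKKKKKKKKKKPPPPPPPPPPPPPPPPPPPPPPP

The n-th term is 2n-2 R's then 3n-1 K's then 3n+2 P's, where the shown terms are n = 2, 3, 4, 5, 6.
At n = 7 the blocks have lengths 12, 20, 23.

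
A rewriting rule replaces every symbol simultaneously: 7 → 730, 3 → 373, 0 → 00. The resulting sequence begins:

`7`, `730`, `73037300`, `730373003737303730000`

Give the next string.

φ(730373003737303730000) expands symbol-by-symbol to 730 373 00 373 730 373 00 00 373 730 373 730 373 00 373 730 373 00 00 00 00; joining the 21 pieces gives the next term.

7303730037373037300003737303737303730037373037300000000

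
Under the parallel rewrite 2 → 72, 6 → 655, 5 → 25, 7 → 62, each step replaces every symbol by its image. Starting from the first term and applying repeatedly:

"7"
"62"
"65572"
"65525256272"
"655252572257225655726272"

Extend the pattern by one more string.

655252572257225627272256272722565525256272655726272

φ(655252572257225655726272) expands symbol-by-symbol to 655 25 25 72 25 72 25 62 72 72 25 62 72 72 25 655 25 25 62 72 655 72 62 72; joining the 24 pieces gives the next term.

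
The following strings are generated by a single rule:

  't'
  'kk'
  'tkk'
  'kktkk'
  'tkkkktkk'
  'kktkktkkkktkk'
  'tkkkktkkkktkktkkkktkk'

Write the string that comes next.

From term 3 onward, concatenate the second-to-last term with the last: t·kk = tkk, kk·tkk = kktkk, …
The next term joins kktkktkkkktkk and tkkkktkkkktkktkkkktkk.

kktkktkkkktkktkkkktkkkktkktkkkktkk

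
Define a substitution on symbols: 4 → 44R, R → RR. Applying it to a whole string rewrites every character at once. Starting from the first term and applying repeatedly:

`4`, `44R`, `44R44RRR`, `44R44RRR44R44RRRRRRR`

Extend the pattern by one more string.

Rewriting the 20 symbols of 44R44RRR44R44RRRRRRR one by one yields 44R 44R RR 44R 44R RR RR RR 44R 44R RR 44R 44R RR RR RR RR RR RR RR; concatenated:

44R44RRR44R44RRRRRRR44R44RRR44R44RRRRRRRRRRRRRRR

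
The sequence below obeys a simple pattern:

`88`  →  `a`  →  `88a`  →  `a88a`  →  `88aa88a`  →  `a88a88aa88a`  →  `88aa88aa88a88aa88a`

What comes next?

a88a88aa88a88aa88aa88a88aa88a

This is a Fibonacci-style word recurrence s(k) = s(k−2)·s(k−1): e.g. 88·a = 88a.
So term 8 is a88a88aa88a·88aa88aa88a88aa88a.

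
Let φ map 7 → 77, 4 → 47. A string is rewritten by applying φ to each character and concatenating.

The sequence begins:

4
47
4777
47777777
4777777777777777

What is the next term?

Replace each of the 16 characters of 4777777777777777 in place — 47 77 77 77 77 77 77 77 77 77 77 77 77 77 77 77 — and concatenate.

47777777777777777777777777777777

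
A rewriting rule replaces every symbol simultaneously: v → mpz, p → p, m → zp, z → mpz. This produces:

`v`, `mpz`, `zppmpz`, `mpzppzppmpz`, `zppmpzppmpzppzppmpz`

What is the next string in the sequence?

mpzppzppmpzppzppmpzppmpzppzppmpz

Applying the rule to each of the 19 symbols of zppmpzppmpzppzppmpz gives the pieces mpz p p zp p mpz p p zp p mpz p p mpz p p zp p mpz, which concatenate to the answer.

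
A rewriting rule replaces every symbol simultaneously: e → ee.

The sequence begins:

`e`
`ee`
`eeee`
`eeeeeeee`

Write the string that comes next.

eeeeeeeeeeeeeeee

Rewriting each symbol of eeeeeeee: e→ee, e→ee, e→ee, e→ee, e→ee, e→ee, e→ee, e→ee, which concatenates to ee ee ee ee ee ee ee ee.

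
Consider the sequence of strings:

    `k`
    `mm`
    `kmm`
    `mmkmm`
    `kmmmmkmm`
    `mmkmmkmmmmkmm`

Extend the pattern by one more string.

kmmmmkmmmmkmmkmmmmkmm

This is a Fibonacci-style word recurrence s(k) = s(k−2)·s(k−1): e.g. k·mm = kmm.
The next term joins kmmmmkmm and mmkmmkmmmmkmm.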